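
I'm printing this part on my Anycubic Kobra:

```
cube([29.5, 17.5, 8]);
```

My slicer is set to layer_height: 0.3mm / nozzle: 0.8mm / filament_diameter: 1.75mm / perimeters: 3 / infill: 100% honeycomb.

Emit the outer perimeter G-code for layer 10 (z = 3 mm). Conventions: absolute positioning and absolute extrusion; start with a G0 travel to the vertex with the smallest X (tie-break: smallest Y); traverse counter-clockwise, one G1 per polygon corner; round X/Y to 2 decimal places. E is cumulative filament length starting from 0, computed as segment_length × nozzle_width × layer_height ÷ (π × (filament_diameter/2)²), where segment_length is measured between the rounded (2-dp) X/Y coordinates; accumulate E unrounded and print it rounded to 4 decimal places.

At z = 3 mm: the cube is present — its section is the full 29.5×17.5 rectangle. The outline is a single polygon with 4 vertices. Extrusion per mm of travel: 0.8 × 0.3 / (π × 0.875²) = 0.099780. Accumulating E over each segment gives final E = 9.3794.

G0 X0.00 Y0.00 Z3.00
G1 X29.50 Y0.00 E2.9435
G1 X29.50 Y17.50 E4.6897
G1 X0.00 Y17.50 E7.6332
G1 X0.00 Y0.00 E9.3794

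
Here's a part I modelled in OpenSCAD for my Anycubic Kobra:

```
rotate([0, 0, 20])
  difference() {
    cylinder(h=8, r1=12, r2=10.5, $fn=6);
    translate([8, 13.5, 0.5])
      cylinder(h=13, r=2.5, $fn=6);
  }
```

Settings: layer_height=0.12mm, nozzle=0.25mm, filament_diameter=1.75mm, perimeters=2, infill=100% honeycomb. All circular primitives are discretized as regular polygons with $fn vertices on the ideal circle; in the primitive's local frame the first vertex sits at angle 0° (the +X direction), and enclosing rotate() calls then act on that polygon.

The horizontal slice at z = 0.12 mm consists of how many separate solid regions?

1

At z = 0.12 mm: the cone: at t=0.015 of its height the radius interpolates to r₁+(r₂−r₁)t = 11.977, giving a regular 6-gon of that circumradius; the cylinder at (8, 13.5) is not intersected at this z (z outside [0.5, 13.5]); Subtracting the remaining from the first: none of the subtracted shapes is present at this height, so the cone is unchanged — 1 connected region; (rotated 20° about Z; rotation is an isometry so areas/perimeters/island counts are preserved). The result has 1 disconnected region.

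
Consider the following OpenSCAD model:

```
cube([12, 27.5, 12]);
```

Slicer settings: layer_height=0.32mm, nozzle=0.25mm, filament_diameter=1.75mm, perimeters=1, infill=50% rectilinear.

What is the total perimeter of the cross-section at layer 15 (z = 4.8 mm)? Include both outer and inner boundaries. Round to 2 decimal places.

79.00 mm

At z = 4.8 mm: the 12×27.5 cube contributes its full rectangle (perimeter 79.00 mm). Overall, the cross-section is a single solid region. Total boundary length (outer) = 79.00 mm.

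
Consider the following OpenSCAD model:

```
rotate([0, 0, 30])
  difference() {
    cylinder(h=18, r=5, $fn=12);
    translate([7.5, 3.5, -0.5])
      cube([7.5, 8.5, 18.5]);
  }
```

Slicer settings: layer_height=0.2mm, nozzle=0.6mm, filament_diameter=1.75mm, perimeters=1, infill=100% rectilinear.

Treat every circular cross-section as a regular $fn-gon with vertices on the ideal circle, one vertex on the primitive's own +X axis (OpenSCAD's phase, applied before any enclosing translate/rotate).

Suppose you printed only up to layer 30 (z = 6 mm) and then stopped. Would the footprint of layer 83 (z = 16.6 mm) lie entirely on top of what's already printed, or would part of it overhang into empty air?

Compare the two slices. At z = 6: the r=5 cylinder contributes a regular 12-gon of circumradius 5 (area = (12/2)·5.000²·sin(360°/12) = 75.00 mm²); the cube at (7.5, 3.5) is present — its section is the full 7.5×8.5 rectangle (area 63.75 mm²); Subtracting the remaining from the first: starting from the r=5 cylinder (75.00 mm²), the 7.5×8.5 cube at (7.5, 3.5) misses the remaining region (no effect) — area = 75.00 mm²; (whole slice rotated 30° about Z — lengths, areas and connectivity unchanged). At z = 16.6: the cylinder: section is a regular 12-gon, circumradius r=5 (area = (12/2)·5.000²·sin(360°/12) = 75.00 mm²); the cube at (7.5, 3.5) (footprint 7.5×8.5) is included at this height (area 63.75 mm²); Taking the first minus the rest: starting from the r=5 cylinder (75.00 mm²), the 7.5×8.5 cube at (7.5, 3.5) misses the remaining region (no effect) — area = 75.00 mm²; (whole slice rotated 30° about Z — lengths, areas and connectivity unchanged). Checking containment: the cross-section at z = 16.6 is a subset of the cross-section at z = 6.

entirely on top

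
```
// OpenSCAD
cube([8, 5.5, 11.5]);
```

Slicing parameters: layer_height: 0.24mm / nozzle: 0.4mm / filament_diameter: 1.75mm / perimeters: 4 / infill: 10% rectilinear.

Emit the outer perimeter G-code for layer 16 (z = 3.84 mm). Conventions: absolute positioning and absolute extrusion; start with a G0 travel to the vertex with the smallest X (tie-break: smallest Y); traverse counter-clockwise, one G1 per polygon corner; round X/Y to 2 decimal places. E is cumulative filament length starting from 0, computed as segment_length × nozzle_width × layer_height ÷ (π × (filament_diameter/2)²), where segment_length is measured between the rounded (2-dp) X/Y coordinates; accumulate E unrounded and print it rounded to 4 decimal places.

G0 X0.00 Y0.00 Z3.84
G1 X8.00 Y0.00 E0.3193
G1 X8.00 Y5.50 E0.5388
G1 X0.00 Y5.50 E0.8581
G1 X0.00 Y0.00 E1.0776

At z = 3.84 mm: the cube is present — its section is the full 8×5.5 rectangle. The outline is a single polygon with 4 vertices. Extrusion per mm of travel: 0.4 × 0.24 / (π × 0.875²) = 0.039912. Accumulating E over each segment gives final E = 1.0776.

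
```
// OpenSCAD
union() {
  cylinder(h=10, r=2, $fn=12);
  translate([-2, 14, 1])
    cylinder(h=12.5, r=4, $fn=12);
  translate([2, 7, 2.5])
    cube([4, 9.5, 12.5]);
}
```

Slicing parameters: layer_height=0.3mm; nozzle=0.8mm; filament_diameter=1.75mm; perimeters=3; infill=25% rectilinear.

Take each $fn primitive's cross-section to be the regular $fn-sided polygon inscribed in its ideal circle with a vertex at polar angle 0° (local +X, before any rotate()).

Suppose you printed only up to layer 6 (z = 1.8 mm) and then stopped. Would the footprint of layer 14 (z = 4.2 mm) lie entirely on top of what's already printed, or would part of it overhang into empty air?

Compare the two slices. At z = 1.8: the r=2 cylinder contributes a regular 12-gon of circumradius 2 (area = (12/2)·2.000²·sin(360°/12) = 12.00 mm²); the r=4 cylinder at (-2, 14) contributes a regular 12-gon of circumradius 4 (area = (12/2)·4.000²·sin(360°/12) = 48.00 mm²); the cube at (2, 7) is not intersected at this z (z outside [2.5, 15]); Merging all regions: the 2 present regions are separate (no shared area or edge), so areas and boundary lengths simply add and each stays a separate island — area = 60.00 mm². At z = 4.2: the r=2 cylinder gives a regular 12-gon of circumradius 2 (constant along its height) (area = (12/2)·2.000²·sin(360°/12) = 12.00 mm²); the r=4 cylinder at (-2, 14) gives a regular 12-gon of circumradius 4 (constant along its height) (area = (12/2)·4.000²·sin(360°/12) = 48.00 mm²); the cube at (2, 7) is present — its section is the full 4×9.5 rectangle (area 38.00 mm²); Taking the union: the 3 present regions are separate (no shared area or edge), so areas and boundary lengths simply add and each stays a separate island — area = 98.00 mm². Checking containment: at z = 4.2 the cross-section extends beyond the z = 1.8 cross-section by about 38.00 mm².

part overhangs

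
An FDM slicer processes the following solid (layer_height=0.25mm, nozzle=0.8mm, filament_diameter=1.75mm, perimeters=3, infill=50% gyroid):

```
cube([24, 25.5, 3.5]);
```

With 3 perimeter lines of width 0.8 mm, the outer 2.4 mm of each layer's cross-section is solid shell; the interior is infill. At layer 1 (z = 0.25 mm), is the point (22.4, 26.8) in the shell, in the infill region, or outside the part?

outside

At z = 0.25 mm: the 24×25.5 cube contributes its full rectangle. Overall, the cross-section is a single solid region. The nearest boundary edge runs (24.00, 25.50)→(0.00, 25.50); distance from the point to it = 1.30 mm. The point is not inside any of the regions above, so it lies outside the cross-section (1.30 mm from the nearest boundary).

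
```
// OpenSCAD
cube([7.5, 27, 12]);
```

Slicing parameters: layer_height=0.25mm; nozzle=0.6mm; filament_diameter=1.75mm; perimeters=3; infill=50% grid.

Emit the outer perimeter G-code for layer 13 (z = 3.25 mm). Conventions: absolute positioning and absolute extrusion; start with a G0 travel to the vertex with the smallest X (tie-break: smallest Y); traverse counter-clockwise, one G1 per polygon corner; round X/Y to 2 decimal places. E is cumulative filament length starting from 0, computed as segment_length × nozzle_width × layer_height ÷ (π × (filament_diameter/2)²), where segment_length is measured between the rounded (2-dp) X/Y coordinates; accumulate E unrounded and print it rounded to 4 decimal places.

At z = 3.25 mm: the cube (footprint 7.5×27) is included at this height. The outline is a single polygon with 4 vertices. Extrusion per mm of travel: 0.6 × 0.25 / (π × 0.875²) = 0.062363. Accumulating E over each segment gives final E = 4.3030.

G0 X0.00 Y0.00 Z3.25
G1 X7.50 Y0.00 E0.4677
G1 X7.50 Y27.00 E2.1515
G1 X0.00 Y27.00 E2.6192
G1 X0.00 Y0.00 E4.3030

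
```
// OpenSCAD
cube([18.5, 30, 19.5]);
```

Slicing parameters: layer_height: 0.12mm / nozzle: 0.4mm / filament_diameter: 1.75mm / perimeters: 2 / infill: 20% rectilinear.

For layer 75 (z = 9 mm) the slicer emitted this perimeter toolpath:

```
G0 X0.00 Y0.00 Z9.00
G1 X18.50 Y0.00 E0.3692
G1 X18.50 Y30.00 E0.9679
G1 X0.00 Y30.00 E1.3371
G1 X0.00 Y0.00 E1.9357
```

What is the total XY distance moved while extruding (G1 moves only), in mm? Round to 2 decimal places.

97.00 mm

Sum the Euclidean lengths of each G1 segment: total = 97.00 mm.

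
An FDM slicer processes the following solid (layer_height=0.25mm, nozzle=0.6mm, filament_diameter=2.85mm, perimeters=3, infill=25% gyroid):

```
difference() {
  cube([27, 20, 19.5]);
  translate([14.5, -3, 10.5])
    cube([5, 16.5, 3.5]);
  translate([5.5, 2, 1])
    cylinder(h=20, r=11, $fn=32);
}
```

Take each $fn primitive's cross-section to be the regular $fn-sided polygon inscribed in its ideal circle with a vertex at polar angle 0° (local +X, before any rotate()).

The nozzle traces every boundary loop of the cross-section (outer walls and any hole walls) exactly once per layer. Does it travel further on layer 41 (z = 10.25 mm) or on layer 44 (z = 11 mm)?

Layer 41 (z = 10.25): the cube is present — its section is the full 27×20 rectangle (perimeter 94.00 mm); the cube at (14.5, -3) does not reach this height (z outside [10.5, 14]); the r=11 cylinder at (5.5, 2) gives a regular 32-gon of circumradius 11 (constant along its height) (perimeter = 2·32·11.000·sin(180°/32) = 69.00 mm); After the difference (first − rest): starting from the 27×20 cube, the r=11 cylinder at (5.5, 2) partially overlaps it — only the 184.89 mm² overlap (of its 377.69 mm²) is removed, clipping the outline — boundary = 91.26 mm. So its perimeter = 91.26 mm. Layer 44 (z = 11): the cube is present — its section is the full 27×20 rectangle (perimeter 94.00 mm); the cube at (14.5, -3) is present — its section is the full 5×16.5 rectangle (perimeter 43.00 mm); the r=11 cylinder at (5.5, 2) gives a regular 32-gon of circumradius 11 (constant along its height) (perimeter = 2·32·11.000·sin(180°/32) = 69.00 mm); Taking the first minus the rest: starting from the 27×20 cube, the 5×16.5 cube at (14.5, -3) partially overlaps it — only the 67.50 mm² overlap (of its 82.50 mm²) is removed, clipping the outline; the r=11 cylinder at (5.5, 2) partially overlaps it — only the 172.72 mm² overlap (of its 377.69 mm²) is removed, clipping the outline — boundary = 103.07 mm. So its perimeter = 103.07 mm. Layer 44 is larger (103.07 vs 91.26 mm).

layer 44 (z = 11 mm)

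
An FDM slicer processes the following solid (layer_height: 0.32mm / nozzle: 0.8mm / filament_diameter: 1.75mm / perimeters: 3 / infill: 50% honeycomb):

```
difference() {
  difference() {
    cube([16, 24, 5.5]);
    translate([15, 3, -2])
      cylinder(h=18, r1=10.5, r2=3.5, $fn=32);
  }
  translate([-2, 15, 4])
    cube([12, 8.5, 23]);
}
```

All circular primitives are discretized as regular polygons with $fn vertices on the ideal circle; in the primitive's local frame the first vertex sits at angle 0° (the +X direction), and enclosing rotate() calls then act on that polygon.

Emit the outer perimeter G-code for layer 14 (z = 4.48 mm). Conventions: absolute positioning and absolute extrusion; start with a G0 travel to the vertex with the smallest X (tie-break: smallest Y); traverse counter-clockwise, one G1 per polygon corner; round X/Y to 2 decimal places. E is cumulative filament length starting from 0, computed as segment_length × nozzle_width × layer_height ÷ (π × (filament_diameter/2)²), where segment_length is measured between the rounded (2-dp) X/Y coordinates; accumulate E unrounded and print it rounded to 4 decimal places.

G0 X0.00 Y0.00 Z4.48
G1 X7.61 Y0.00 E0.8100
G1 X7.17 Y1.44 E0.9702
G1 X7.02 Y3.00 E1.1370
G1 X7.17 Y4.56 E1.3038
G1 X7.63 Y6.05 E1.4698
G1 X8.36 Y7.43 E1.6359
G1 X9.36 Y8.64 E1.8030
G1 X10.57 Y9.64 E1.9701
G1 X11.95 Y10.37 E2.1362
G1 X13.44 Y10.83 E2.3022
G1 X15.00 Y10.98 E2.4690
G1 X16.00 Y10.88 E2.5760
G1 X16.00 Y24.00 E3.9724
G1 X0.00 Y24.00 E5.6753
G1 X0.00 Y23.50 E5.7285
G1 X10.00 Y23.50 E6.7928
G1 X10.00 Y15.00 E7.6975
G1 X0.00 Y15.00 E8.7618
G1 X0.00 Y0.00 E10.3583

At z = 4.48 mm: the cube is present — its section is the full 16×24 rectangle; the cone at (15, 3) contributes a regular 32-gon of circumradius 7.980 (interpolated between r1=10.5 and r2=3.5 at t=0.360); Taking the first minus the rest: starting from the 16×24 cube, the cone at (15, 3) partially overlaps it — only the 83.91 mm² overlap (of its 198.77 mm²) is removed, clipping the outline — 1 connected region; the 12×8.5 cube at (-2, 15) contributes its full rectangle; After the difference (first − rest): starting from the result so far, the 12×8.5 cube at (-2, 15) partially overlaps it — only the 85.00 mm² overlap (of its 102.00 mm²) is removed, clipping the outline — 1 connected region. The outline is a single polygon with 19 vertices. Extrusion per mm of travel: 0.8 × 0.32 / (π × 0.875²) = 0.106432. Accumulating E over each segment gives final E = 10.3583.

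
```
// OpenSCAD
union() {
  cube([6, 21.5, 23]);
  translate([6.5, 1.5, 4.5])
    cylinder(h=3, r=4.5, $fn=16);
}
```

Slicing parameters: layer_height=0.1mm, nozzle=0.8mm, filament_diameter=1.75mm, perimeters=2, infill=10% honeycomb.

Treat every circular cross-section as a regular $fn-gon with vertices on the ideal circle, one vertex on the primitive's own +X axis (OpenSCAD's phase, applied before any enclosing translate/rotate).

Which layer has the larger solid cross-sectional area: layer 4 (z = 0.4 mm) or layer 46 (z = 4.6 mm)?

layer 46 (z = 4.6 mm)

Layer 4 (z = 0.4): the 6×21.5 cube contributes its full rectangle (area 129.00 mm²); the cylinder at (6.5, 1.5) does not reach this height (z outside [4.5, 7.5]); Taking the union: only the 6×21.5 cube is present, so the union is just that shape — area = 129.00 mm². So its area = 129.00 mm². Layer 46 (z = 4.6): the cube (footprint 6×21.5) is included at this height (area 129.00 mm²); the r=4.5 cylinder at (6.5, 1.5) gives a regular 16-gon of circumradius 4.5 (constant along its height) (area = (16/2)·4.500²·sin(360°/16) = 61.99 mm²); Merging all regions: the regions partially overlap — summed areas 190.99 mm² minus the doubly-counted overlap 19.05 mm² gives 171.94 mm² — area = 171.94 mm². So its area = 171.94 mm². Layer 46 is larger (171.94 vs 129.00 mm²).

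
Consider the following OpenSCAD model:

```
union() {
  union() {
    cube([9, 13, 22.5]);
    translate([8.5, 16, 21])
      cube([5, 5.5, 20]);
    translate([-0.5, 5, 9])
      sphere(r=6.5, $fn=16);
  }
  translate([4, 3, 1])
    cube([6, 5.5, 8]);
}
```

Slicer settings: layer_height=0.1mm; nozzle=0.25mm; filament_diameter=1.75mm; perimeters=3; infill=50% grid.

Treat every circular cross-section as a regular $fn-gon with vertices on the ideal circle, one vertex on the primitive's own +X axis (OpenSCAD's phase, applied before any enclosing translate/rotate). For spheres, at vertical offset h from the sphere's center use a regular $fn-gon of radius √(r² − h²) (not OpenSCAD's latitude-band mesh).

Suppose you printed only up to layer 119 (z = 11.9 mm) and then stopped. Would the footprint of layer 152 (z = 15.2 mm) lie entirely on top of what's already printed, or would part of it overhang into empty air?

entirely on top

Compare the two slices. At z = 11.9: the cube (footprint 9×13) is included at this height (area 117.00 mm²); the cube at (8.5, 16) does not reach this height (z outside [21, 41]); the sphere at (-0.5, 5): section is a regular 16-gon, circumradius = √(r²−h²) = √(6.5²−2.9²) = 5.817 (area = (16/2)·5.817²·sin(360°/16) = 103.60 mm²); Merging all regions: the regions partially overlap — summed areas 220.60 mm² minus the doubly-counted overlap 44.99 mm² gives 175.62 mm² — area = 175.62 mm²; the cube at (4, 3) is not intersected at this z (z outside [1, 9]); Merging all regions: only that combined region is present, so the union is just that shape — area = 175.62 mm². At z = 15.2: the 9×13 cube contributes its full rectangle (area 117.00 mm²); the cube at (8.5, 16) is absent (z outside [21, 41]); the r=6.5 sphere at (-0.5, 5) contributes a regular 16-gon of circumradius √(6.5²−6.2²) = 1.952 (area = (16/2)·1.952²·sin(360°/16) = 11.66 mm²); Merging all regions: the regions partially overlap — summed areas 128.66 mm² minus the doubly-counted overlap 3.93 mm² gives 124.73 mm² — area = 124.73 mm²; the cube at (4, 3) is not intersected at this z (z outside [1, 9]); Taking the union: only the result so far is present, so the union is just that shape — area = 124.73 mm². Checking containment: the cross-section at z = 15.2 is a subset of the cross-section at z = 11.9.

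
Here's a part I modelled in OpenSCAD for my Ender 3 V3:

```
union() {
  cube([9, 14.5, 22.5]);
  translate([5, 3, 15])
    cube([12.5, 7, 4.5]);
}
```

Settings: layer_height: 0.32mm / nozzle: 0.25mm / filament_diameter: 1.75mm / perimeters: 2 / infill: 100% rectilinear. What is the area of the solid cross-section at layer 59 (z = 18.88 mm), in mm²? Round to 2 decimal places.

At z = 18.88 mm: the 9×14.5 cube contributes its full rectangle (area 130.50 mm²); the cube at (5, 3) (footprint 12.5×7) is included at this height (area 87.50 mm²); Merging all regions: the regions partially overlap — summed areas 218.00 mm² minus the doubly-counted overlap 28.00 mm² gives 190.00 mm² — area = 190.00 mm². Overall, the cross-section is a single solid region. Net area = 190.00 mm².

190.00 mm²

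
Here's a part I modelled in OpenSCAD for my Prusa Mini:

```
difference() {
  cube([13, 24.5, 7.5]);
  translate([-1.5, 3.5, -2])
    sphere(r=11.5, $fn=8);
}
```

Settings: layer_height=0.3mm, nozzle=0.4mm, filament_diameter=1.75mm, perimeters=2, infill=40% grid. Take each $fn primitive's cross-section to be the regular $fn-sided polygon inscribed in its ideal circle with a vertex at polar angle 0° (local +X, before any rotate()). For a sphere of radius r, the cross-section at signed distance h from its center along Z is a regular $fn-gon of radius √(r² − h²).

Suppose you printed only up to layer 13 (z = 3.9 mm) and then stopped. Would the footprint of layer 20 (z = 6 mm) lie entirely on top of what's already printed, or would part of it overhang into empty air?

Compare the two slices. At z = 3.9: the 13×24.5 cube contributes its full rectangle (area 318.50 mm²); the r=11.5 sphere at (-1.5, 3.5) contributes a regular 8-gon of circumradius √(11.5²−5.9²) = 9.871 (area = (8/2)·9.871²·sin(360°/8) = 275.60 mm²); Subtracting the remaining from the first: starting from the 13×24.5 cube (318.50 mm²), the r=11.5 sphere at (-1.5, 3.5) partially overlaps it — only the 81.32 mm² overlap (of its 275.60 mm²) is removed, clipping the outline — area = 237.18 mm². At z = 6: the 13×24.5 cube contributes its full rectangle (area 318.50 mm²); the r=11.5 sphere at (-1.5, 3.5) contributes a regular 8-gon of circumradius √(11.5²−8²) = 8.261 (area = (8/2)·8.261²·sin(360°/8) = 193.04 mm²); Taking the first minus the rest: starting from the 13×24.5 cube (318.50 mm²), the r=11.5 sphere at (-1.5, 3.5) partially overlaps it — only the 57.46 mm² overlap (of its 193.04 mm²) is removed, clipping the outline — area = 261.04 mm². Checking containment: at z = 6 the cross-section extends beyond the z = 3.9 cross-section by about 23.86 mm².

part overhangs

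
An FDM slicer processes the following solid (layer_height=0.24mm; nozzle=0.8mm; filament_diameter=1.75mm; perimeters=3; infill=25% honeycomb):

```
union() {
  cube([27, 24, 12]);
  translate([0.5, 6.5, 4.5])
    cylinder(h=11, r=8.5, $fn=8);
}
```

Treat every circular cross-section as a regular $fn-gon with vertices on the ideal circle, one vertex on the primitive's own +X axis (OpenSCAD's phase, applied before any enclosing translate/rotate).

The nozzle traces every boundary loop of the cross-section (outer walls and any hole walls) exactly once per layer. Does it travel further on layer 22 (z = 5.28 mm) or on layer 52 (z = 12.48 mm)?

layer 22 (z = 5.28 mm)

Layer 22 (z = 5.28): the cube (footprint 27×24) is included at this height (perimeter 102.00 mm); the r=8.5 cylinder at (0.5, 6.5) contributes a regular 8-gon of circumradius 8.5 (perimeter = 2·8·8.500·sin(180°/8) = 52.04 mm); Taking the union: the regions partially overlap (shared area 104.80 mm²), so the edge portions inside another operand are dropped and the merged outline is re-measured after clipping — boundary = 112.59 mm. So its perimeter = 112.59 mm. Layer 52 (z = 12.48): the cube is absent (z outside [0, 12]); the r=8.5 cylinder at (0.5, 6.5) gives a regular 8-gon of circumradius 8.5 (constant along its height) (perimeter = 2·8·8.500·sin(180°/8) = 52.04 mm); Merging all regions: only the r=8.5 cylinder at (0.5, 6.5) is present, so the union is just that shape — boundary = 52.04 mm. So its perimeter = 52.04 mm. Layer 22 is larger (112.59 vs 52.04 mm).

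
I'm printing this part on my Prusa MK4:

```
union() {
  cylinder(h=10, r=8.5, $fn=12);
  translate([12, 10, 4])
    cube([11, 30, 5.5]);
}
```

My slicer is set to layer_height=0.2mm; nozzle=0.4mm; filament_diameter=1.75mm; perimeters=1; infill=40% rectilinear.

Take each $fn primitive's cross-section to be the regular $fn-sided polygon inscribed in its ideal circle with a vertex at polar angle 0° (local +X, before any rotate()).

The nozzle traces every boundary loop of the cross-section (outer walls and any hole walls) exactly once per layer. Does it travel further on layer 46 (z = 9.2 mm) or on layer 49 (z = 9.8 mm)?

layer 46 (z = 9.2 mm)

Layer 46 (z = 9.2): the cylinder: section is a regular 12-gon, circumradius r=8.5 (perimeter = 2·12·8.500·sin(180°/12) = 52.80 mm); the 11×30 cube at (12, 10) contributes its full rectangle (perimeter 82.00 mm); Combining (union): the 2 present regions are separate (no shared area or edge), so areas and boundary lengths simply add and each stays a separate island — boundary = 134.80 mm. So its perimeter = 134.80 mm. Layer 49 (z = 9.8): the r=8.5 cylinder gives a regular 12-gon of circumradius 8.5 (constant along its height) (perimeter = 2·12·8.500·sin(180°/12) = 52.80 mm); the cube at (12, 10) is not intersected at this z (z outside [4, 9.5]); Taking the union: only the r=8.5 cylinder is present, so the union is just that shape — boundary = 52.80 mm. So its perimeter = 52.80 mm. Layer 46 is larger (134.80 vs 52.80 mm).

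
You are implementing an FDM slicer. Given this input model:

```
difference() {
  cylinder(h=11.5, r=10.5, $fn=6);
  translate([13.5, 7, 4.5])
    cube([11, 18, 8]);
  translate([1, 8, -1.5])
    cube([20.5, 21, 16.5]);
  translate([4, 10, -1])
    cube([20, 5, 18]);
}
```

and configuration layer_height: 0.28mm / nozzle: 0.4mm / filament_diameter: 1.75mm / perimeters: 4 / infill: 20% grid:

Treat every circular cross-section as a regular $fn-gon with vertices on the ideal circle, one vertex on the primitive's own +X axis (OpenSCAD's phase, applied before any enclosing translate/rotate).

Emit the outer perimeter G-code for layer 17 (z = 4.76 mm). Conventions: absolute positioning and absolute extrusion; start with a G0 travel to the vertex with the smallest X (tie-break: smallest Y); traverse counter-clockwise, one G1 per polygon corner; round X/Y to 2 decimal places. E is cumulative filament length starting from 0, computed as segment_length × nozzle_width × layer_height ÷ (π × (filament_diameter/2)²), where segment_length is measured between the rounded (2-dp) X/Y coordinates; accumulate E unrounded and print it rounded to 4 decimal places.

At z = 4.76 mm: the cylinder: section is a regular 6-gon, circumradius r=10.5; the 11×18 cube at (13.5, 7) contributes its full rectangle; the cube at (1, 8) is present — its section is the full 20.5×21 rectangle; the 20×5 cube at (4, 10) contributes its full rectangle; Subtracting the remaining from the first: starting from the r=10.5 cylinder, the 11×18 cube at (13.5, 7) misses the remaining region (no effect); the 20.5×21 cube at (1, 8) partially overlaps it — only the 4.99 mm² overlap (of its 430.50 mm²) is removed, clipping the outline; the 20×5 cube at (4, 10) misses the remaining region (no effect) — 1 connected region. The outline is a single polygon with 8 vertices. Extrusion per mm of travel: 0.4 × 0.28 / (π × 0.875²) = 0.046564. Accumulating E over each segment gives final E = 2.9545.

G0 X-10.50 Y0.00 Z4.76
G1 X-5.25 Y-9.09 E0.4888
G1 X5.25 Y-9.09 E0.9777
G1 X10.50 Y0.00 E1.4665
G1 X5.88 Y8.00 E1.8967
G1 X1.00 Y8.00 E2.1239
G1 X1.00 Y9.09 E2.1747
G1 X-5.25 Y9.09 E2.4657
G1 X-10.50 Y0.00 E2.9545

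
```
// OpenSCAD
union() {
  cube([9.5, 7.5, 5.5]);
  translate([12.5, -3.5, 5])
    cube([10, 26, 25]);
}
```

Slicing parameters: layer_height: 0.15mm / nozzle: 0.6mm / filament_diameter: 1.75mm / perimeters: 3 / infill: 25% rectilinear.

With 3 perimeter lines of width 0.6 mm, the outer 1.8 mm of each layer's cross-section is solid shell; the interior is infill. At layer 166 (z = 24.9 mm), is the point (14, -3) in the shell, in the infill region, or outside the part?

shell

At z = 24.9 mm: the cube is not intersected at this z (z outside [0, 5.5]); the 10×26 cube at (12.5, -3.5) contributes its full rectangle; Merging all regions: only the 10×26 cube at (12.5, -3.5) is present, so the union is just that shape — 1 connected region. Overall, the cross-section is a single solid region. The nearest boundary edge runs (12.50, -3.50)→(22.50, -3.50); distance from the point to it = 0.50 mm. The point is inside the cross-section, 0.50 mm from the nearest boundary — within the 1.8 mm shell band (3 × 0.6).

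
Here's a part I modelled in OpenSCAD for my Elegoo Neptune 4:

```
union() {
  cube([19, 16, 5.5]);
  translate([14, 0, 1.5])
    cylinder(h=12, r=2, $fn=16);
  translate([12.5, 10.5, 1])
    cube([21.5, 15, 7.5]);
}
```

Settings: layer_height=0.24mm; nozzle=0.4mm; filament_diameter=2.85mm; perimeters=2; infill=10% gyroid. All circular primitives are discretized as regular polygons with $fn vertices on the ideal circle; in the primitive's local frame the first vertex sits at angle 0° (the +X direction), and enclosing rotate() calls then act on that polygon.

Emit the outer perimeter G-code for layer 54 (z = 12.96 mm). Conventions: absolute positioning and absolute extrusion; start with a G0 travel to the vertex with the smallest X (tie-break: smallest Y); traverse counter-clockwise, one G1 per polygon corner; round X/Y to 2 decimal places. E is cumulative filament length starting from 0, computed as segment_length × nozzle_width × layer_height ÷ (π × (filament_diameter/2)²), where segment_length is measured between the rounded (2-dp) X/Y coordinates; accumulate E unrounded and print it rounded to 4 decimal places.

G0 X12.00 Y0.00 Z12.96
G1 X12.15 Y-0.77 E0.0118
G1 X12.59 Y-1.41 E0.0235
G1 X13.23 Y-1.85 E0.0352
G1 X14.00 Y-2.00 E0.0470
G1 X14.77 Y-1.85 E0.0588
G1 X15.41 Y-1.41 E0.0705
G1 X15.85 Y-0.77 E0.0822
G1 X16.00 Y0.00 E0.0940
G1 X15.85 Y0.77 E0.1058
G1 X15.41 Y1.41 E0.1175
G1 X14.77 Y1.85 E0.1292
G1 X14.00 Y2.00 E0.1410
G1 X13.23 Y1.85 E0.1528
G1 X12.59 Y1.41 E0.1644
G1 X12.15 Y0.77 E0.1761
G1 X12.00 Y0.00 E0.1879

At z = 12.96 mm: the cube is absent (z outside [0, 5.5]); the r=2 cylinder at (14, 0) gives a regular 16-gon of circumradius 2 (constant along its height); the cube at (12.5, 10.5) is not intersected at this z (z outside [1, 8.5]); Combining (union): only the r=2 cylinder at (14, 0) is present, so the union is just that shape — 1 connected region. The outline is a single polygon with 16 vertices. Extrusion per mm of travel: 0.4 × 0.24 / (π × 1.425²) = 0.015048. Accumulating E over each segment gives final E = 0.1879.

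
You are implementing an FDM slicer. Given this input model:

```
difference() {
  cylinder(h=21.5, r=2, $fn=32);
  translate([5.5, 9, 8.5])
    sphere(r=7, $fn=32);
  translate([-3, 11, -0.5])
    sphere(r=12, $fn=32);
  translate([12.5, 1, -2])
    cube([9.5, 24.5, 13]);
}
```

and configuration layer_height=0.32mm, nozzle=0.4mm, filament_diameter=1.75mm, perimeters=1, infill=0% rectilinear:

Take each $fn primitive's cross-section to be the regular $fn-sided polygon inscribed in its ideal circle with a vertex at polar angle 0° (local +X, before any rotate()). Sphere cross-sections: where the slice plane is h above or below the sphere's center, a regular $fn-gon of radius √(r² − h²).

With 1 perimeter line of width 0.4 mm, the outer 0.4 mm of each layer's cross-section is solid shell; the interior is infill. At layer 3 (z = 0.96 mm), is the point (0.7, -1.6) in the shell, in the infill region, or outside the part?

shell

At z = 0.96 mm: the r=2 cylinder contributes a regular 32-gon of circumradius 2; the sphere at (5.5, 9) is not intersected at this z (|z−center|=7.540 > r=7); the r=12 sphere at (-3, 11) slices to a regular 32-gon of circumradius 11.911 (√(r²−h²) with h=1.46 from center); the cube at (12.5, 1) (footprint 9.5×24.5) is included at this height; Subtracting the remaining from the first: starting from the r=2 cylinder, the r=12 sphere at (-3, 11) partially overlaps it — only the 7.90 mm² overlap (of its 442.83 mm²) is removed, clipping the outline; the 9.5×24.5 cube at (12.5, 1) misses the remaining region (no effect) — 1 connected region. Overall, the cross-section is a single solid region. The nearest boundary edge runs (1.11, -1.66)→(0.77, -1.85); distance from the point to it = 0.25 mm. The point is inside the cross-section, 0.25 mm from the nearest boundary — within the 0.4 mm shell band (1 × 0.4).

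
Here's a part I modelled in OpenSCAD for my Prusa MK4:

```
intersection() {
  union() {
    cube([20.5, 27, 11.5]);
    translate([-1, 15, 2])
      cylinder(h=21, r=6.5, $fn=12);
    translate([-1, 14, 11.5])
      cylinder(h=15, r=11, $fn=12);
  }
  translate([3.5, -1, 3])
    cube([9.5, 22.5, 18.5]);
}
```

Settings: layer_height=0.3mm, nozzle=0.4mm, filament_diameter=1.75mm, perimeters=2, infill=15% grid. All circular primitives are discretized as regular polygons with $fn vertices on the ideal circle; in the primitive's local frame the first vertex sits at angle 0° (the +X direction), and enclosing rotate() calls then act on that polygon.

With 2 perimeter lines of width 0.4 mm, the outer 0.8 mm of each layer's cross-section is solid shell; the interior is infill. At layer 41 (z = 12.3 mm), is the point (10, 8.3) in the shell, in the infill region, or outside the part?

outside

At z = 12.3 mm: the cube does not reach this height (z outside [0, 11.5]); the r=6.5 cylinder at (-1, 15) gives a regular 12-gon of circumradius 6.5 (constant along its height); the cylinder at (-1, 14): section is a regular 12-gon, circumradius r=11; Merging all regions: the r=6.5 cylinder at (-1, 15) lies entirely inside the r=11 cylinder at (-1, 14), so the union is just the r=11 cylinder at (-1, 14) — 1 connected region; the cube at (3.5, -1) (footprint 9.5×22.5) is included at this height; Keeping only the common overlap: the 9.5×22.5 cube at (3.5, -1) partially overlaps the result so far; clipping to the common part keeps 83.71 mm² — 1 connected region. Overall, the cross-section is a single solid region. The nearest boundary edge runs (10.00, 14.00)→(8.53, 8.50); distance from the point to it = 1.48 mm. The point is not inside any of the regions above, so it lies outside the cross-section (1.48 mm from the nearest boundary).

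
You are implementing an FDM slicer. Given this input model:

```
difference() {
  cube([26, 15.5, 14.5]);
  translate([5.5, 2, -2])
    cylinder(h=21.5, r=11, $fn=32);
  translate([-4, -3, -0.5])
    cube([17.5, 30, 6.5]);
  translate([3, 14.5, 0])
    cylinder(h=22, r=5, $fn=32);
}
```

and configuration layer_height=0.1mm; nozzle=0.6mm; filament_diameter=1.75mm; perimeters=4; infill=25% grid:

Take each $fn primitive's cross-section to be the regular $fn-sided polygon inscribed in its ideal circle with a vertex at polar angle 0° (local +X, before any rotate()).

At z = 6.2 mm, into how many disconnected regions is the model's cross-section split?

1

At z = 6.2 mm: the cube (footprint 26×15.5) is included at this height; the r=11 cylinder at (5.5, 2) gives a regular 32-gon of circumradius 11 (constant along its height); the cube at (-4, -3) does not reach this height (z outside [-0.5, 6]); the r=5 cylinder at (3, 14.5) gives a regular 32-gon of circumradius 5 (constant along its height); After the difference (first − rest): starting from the 26×15.5 cube, the r=11 cylinder at (5.5, 2) partially overlaps it — only the 184.89 mm² overlap (of its 377.69 mm²) is removed, clipping the outline; the r=5 cylinder at (3, 14.5) partially overlaps it — only the 22.89 mm² overlap (of its 78.04 mm²) is removed, clipping the outline — 1 connected region. The result has 1 disconnected region.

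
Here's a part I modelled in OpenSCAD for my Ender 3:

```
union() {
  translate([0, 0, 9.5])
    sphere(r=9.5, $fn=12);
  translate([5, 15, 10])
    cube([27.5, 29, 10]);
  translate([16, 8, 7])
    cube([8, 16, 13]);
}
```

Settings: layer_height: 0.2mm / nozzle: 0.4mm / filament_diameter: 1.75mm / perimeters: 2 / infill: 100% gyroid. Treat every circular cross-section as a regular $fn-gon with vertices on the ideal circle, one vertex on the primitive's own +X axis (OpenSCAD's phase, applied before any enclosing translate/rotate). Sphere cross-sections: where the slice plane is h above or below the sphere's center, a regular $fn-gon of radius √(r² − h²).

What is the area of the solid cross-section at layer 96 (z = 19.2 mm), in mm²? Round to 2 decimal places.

853.50 mm²

At z = 19.2 mm: the sphere does not reach this height (|z−center|=9.700 > r=9.5); the cube at (5, 15) is present — its section is the full 27.5×29 rectangle (area 797.50 mm²); the 8×16 cube at (16, 8) contributes its full rectangle (area 128.00 mm²); Merging all regions: the regions partially overlap — summed areas 925.50 mm² minus the doubly-counted overlap 72.00 mm² gives 853.50 mm² — area = 853.50 mm². Overall, the cross-section is a single solid region. Net area = 853.50 mm².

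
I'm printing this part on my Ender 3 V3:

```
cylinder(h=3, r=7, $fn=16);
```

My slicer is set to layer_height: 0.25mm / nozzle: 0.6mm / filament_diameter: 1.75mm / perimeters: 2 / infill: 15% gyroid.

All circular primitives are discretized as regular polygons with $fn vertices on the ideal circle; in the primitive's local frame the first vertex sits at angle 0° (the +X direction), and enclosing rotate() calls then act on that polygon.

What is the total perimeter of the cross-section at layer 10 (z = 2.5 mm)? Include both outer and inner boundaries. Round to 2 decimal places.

43.70 mm

At z = 2.5 mm: the cylinder: section is a regular 16-gon, circumradius r=7 (perimeter = 2·16·7.000·sin(180°/16) = 43.70 mm). Overall, the cross-section is a single solid region. Total boundary length (outer) = 43.70 mm.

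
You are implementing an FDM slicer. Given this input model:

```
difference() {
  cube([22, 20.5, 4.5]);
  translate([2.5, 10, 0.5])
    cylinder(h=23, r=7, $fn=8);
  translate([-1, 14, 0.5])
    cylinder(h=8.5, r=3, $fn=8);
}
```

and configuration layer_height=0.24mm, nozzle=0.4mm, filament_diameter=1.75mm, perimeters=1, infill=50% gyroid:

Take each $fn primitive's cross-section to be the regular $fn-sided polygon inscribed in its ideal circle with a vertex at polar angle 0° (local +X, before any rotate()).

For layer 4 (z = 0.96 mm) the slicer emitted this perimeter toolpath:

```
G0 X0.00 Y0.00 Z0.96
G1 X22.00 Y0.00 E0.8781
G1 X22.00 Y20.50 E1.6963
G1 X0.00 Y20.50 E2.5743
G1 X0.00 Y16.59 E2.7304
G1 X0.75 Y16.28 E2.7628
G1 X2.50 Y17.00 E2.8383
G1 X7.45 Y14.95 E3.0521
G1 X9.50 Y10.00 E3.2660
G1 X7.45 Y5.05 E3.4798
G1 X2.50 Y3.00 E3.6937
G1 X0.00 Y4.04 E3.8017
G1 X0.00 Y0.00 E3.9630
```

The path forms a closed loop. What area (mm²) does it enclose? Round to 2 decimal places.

349.05 mm²

Apply the shoelace formula to the sequence of (X, Y) vertices; enclosed area = 349.05 mm².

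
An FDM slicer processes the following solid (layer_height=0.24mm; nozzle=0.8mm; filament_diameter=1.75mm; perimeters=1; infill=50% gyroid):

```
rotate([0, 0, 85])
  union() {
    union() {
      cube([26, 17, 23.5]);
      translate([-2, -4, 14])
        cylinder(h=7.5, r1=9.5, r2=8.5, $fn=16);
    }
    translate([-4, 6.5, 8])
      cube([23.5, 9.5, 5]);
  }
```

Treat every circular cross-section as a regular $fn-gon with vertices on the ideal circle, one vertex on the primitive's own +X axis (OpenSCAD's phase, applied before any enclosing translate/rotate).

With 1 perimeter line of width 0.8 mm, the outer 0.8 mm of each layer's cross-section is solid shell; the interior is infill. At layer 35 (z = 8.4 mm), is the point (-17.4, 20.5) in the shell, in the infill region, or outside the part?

outside

At z = 8.4 mm: the cube (footprint 26×17) is included at this height; the cone at (-2, -4) is absent (z outside [14, 21.5]); Combining (union): only the 26×17 cube is present, so the union is just that shape — 1 connected region; the 23.5×9.5 cube at (-4, 6.5) contributes its full rectangle; Merging all regions: the regions partially overlap (shared area 185.25 mm²), so overlapping operands fuse into one piece — 1 connected region; (rotated 85° about Z; rotation is an isometry so areas/perimeters/island counts are preserved). Overall, the cross-section is a single solid region. Undo the 85° rotation: the query point maps to (18.905, 19.120) in the un-rotated model frame. The nearest boundary edge runs (0.00, 17.00)→(26.00, 17.00); distance from the point to it = 2.12 mm. The point is not inside any of the regions above, so it lies outside the cross-section (2.12 mm from the nearest boundary).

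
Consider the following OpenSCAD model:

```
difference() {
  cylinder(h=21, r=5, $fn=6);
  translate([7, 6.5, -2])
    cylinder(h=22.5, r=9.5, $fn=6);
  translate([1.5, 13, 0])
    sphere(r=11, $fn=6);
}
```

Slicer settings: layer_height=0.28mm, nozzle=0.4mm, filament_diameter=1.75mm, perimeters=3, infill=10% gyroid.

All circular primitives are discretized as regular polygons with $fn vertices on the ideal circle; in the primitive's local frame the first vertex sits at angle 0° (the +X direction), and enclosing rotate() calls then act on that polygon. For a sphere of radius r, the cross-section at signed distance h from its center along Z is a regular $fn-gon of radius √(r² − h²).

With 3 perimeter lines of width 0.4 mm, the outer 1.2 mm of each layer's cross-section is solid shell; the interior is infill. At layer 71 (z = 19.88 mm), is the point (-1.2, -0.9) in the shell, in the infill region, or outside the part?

infill

At z = 19.88 mm: the cylinder: section is a regular 6-gon, circumradius r=5; the cylinder at (7, 6.5): section is a regular 6-gon, circumradius r=9.5; the sphere at (1.5, 13) is absent (|z−center|=19.880 > r=11); After the difference (first − rest): starting from the r=5 cylinder, the r=9.5 cylinder at (7, 6.5) partially overlaps it — only the 20.98 mm² overlap (of its 234.48 mm²) is removed, clipping the outline — 1 connected region. Overall, the cross-section is a single solid region. The nearest boundary edge runs (-1.25, 4.33)→(2.25, -1.73); distance from the point to it = 2.57 mm. The point is inside the cross-section and 2.57 mm from the nearest boundary — more than the 1.2 mm shell width (3 × 0.4), so it's in the infill interior.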